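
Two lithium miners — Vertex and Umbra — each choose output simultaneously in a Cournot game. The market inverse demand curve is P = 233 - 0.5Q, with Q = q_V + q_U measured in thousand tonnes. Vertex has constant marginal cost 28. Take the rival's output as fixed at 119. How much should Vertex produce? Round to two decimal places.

With the rival's output fixed at 119, Vertex's profit is π_V = (233 - (1/2)·119 - (1/2)q_V)q_V - (28q_V) = (347/2 - (1/2)q_V)q_V - (28q_V).
∂π_V/∂q_V = 291/2 - q_V = 0, so q_V = 291/2.

145.50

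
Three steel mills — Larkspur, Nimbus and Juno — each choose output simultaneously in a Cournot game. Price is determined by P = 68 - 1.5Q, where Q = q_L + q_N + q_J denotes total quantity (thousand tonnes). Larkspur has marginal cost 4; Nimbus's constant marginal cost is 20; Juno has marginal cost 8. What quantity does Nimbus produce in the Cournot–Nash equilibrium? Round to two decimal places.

Larkspur's profit: π_L = (68 - 1.5Q)q_L - (4q_L). Setting ∂π_L/∂q_L = 0: 64 - 3q_L - (3/2)(q_N + q_J) = 0.
Nimbus's first-order condition: 48 - 3q_N - (3/2)(q_L + q_J) = 0.
Juno's first-order condition: 60 - 3q_J - (3/2)(q_L + q_N) = 0.
Adding the 3 conditions: 172 − 3Q − 3Q = 0, i.e. Q = 86/3.
Back-substituting: q_L = (64 − 43)/(3/2) = 14, q_N = (48 − 43)/(3/2) = 10/3, q_J = (60 − 43)/(3/2) = 34/3.

3.33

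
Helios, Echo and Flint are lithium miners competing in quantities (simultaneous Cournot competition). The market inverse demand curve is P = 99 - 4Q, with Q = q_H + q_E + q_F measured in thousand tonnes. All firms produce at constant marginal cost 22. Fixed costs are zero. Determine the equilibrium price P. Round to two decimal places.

41.25

A representative firm's profit is π_i = q_i(99 - 4Q) - 22q_i.
Setting ∂π_i/∂q_i = 0 with rivals' quantities fixed: 77 - 8q_i - 4·Σ_{j≠i} q_j = 0.
By symmetry each firm produces the same amount; substituting Σ_{j≠i} q_j = 2q_i yields q_i = 77/16.
Total output Q = 231/16, so price P = 99 - 4·(231/16) = 165/4.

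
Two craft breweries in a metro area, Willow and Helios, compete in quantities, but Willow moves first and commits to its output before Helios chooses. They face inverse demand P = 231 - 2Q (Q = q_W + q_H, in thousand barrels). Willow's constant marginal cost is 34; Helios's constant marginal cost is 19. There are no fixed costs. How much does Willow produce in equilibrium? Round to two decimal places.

45.50

The follower Helios best-responds to any q_W: π_H = (231 - 2Q)q_H - 19q_H.
Setting the follower's marginal profit to zero, 212 - 2q_W - 4q_H = 0, i.e. q_H = (212 - 2q_W)/4.
Willow substitutes q_H(q_W) into its own profit: π_W = q_W(231 - 2q_W - (212 - 2q_W)/2) - 34q_W = (125 - q_W)q_W - 34q_W.
The leader's first-order condition 91 - 2q_W = 0 yields q_W = 91/2.
Then q_H = (212 - 2·(91/2))/4 = 121/4.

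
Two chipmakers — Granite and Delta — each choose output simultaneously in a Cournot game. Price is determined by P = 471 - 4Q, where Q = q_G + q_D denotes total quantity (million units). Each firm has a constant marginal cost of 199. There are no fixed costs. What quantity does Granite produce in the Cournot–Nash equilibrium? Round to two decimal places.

Each firm earns π_i = (471 - 4Q)q_i - 199q_i.
First-order condition (treating rivals' output as given): 272 - 8q_i - 4q_j = 0.
With identical firms every q_j equals q_i, so q_j = q_i and 272 = 12q_i, giving q_i = 68/3.

22.67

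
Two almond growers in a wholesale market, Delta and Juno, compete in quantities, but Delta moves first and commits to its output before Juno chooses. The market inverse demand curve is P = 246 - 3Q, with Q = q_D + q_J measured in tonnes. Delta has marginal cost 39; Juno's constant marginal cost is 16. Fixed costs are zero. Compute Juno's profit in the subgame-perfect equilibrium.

1587

Solve by backward induction. Given q_D, the follower Juno maximises π_J = (246 - 3q_D - 3q_J)q_J - 16q_J.
Follower FOC: 230 - 3q_D - 6q_J = 0, so q_J(q_D) = (230 - 3q_D)/6.
The leader anticipates this reaction. Substituting into P = 246 - 3Q gives P = 131 - (3/2)q_D, so π_D = (131 - (3/2)q_D)q_D - 39q_D.
Leader FOC: 92 - 3q_D = 0, so q_D = 92/3.
Then q_J = (230 - 3·(92/3))/6 = 23.
Price P = 246 - 3·(161/3) = 85.
Juno's profit: (85 - 16)·23 = 1587.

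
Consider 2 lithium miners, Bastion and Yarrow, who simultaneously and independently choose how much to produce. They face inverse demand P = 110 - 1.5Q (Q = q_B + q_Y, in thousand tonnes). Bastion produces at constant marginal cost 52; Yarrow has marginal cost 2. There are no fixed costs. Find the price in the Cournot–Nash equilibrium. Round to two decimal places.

Bastion's profit: π_B = (110 - 1.5Q)q_B - (52q_B). Setting ∂π_B/∂q_B = 0: 58 - 3q_B - (3/2)(q_Y) = 0.
Yarrow's profit: π_Y = (110 - 1.5Q)q_Y - (2q_Y). Setting ∂π_Y/∂q_Y = 0: 108 - 3q_Y - (3/2)(q_B) = 0.
So q_B = (58 - (3/2)q_Y)/3 and q_Y = (108 - (3/2)q_B)/3.
Substituting one into the other gives q_B = 16/9 and q_Y = 316/9.
Total output Q = 332/9, so price P = 110 - (3/2)·(332/9) = 164/3.

54.67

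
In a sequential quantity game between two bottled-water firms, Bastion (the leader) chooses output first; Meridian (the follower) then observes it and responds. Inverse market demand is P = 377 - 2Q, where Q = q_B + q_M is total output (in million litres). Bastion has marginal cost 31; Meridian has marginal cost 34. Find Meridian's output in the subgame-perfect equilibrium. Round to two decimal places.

Solve by backward induction. Given q_B, the follower Meridian maximises π_M = (377 - 2q_B - 2q_M)q_M - 34q_M.
∂π_M/∂q_M = 343 - 2q_B - 4q_M = 0 gives the reaction function q_M = (343 - 2q_B)/4.
The leader anticipates this reaction. Substituting into P = 377 - 2Q gives P = 411/2 - q_B, so π_B = (411/2 - q_B)q_B - 31q_B.
The leader's first-order condition 349/2 - 2q_B = 0 yields q_B = 349/4.
Then q_M = (343 - 2·(349/4))/4 = 337/8.

42.13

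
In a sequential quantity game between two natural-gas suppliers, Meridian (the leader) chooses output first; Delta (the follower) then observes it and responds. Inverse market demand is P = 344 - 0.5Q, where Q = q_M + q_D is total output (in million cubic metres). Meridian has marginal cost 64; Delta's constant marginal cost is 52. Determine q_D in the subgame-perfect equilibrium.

158

Solve by backward induction. Given q_M, the follower Delta maximises π_D = (344 - (1/2)q_M - (1/2)q_D)q_D - 52q_D.
Setting the follower's marginal profit to zero, 292 - (1/2)q_M - q_D = 0, i.e. q_D = (292 - (1/2)q_M).
The leader anticipates this reaction. Substituting into P = 344 - 0.5Q gives P = 198 - (1/4)q_M, so π_M = (198 - (1/4)q_M)q_M - 64q_M.
Maximising: ∂π_M/∂q_M = 134 - (1/2)q_M = 0, giving q_M = 268.
Then q_D = (292 - (1/2)·268) = 158.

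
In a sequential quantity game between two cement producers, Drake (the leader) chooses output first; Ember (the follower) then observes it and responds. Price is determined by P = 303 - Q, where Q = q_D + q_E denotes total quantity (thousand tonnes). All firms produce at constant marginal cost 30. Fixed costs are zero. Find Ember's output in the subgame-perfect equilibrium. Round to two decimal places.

68.25

Solve by backward induction. Given q_D, the follower Ember maximises π_E = (303 - q_D - q_E)q_E - 30q_E.
Follower FOC: 273 - q_D - 2q_E = 0, so q_E(q_D) = (273 - q_D)/2.
The leader anticipates this reaction. Substituting into P = 303 - Q gives P = 333/2 - (1/2)q_D, so π_D = (333/2 - (1/2)q_D)q_D - 30q_D.
Leader FOC: 273/2 - q_D = 0, so q_D = 273/2.
Then q_E = (273 - 273/2)/2 = 273/4.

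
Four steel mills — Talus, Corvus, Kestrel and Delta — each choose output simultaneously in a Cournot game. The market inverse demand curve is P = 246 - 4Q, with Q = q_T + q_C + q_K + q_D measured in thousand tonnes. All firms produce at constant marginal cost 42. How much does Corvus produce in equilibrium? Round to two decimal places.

A representative firm's profit is π_i = q_i(246 - 4Q) - 42q_i.
First-order condition (treating rivals' output as given): 204 - 8q_i - 4·Σ_{j≠i} q_j = 0.
With identical firms every q_j equals q_i, so Σ_{j≠i} q_j = 3q_i and 204 = 20q_i, giving q_i = 51/5.

10.20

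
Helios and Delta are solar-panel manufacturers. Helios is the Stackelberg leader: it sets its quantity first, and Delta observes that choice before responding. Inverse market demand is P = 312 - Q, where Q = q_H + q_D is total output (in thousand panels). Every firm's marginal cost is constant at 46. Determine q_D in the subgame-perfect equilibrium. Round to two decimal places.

Solve by backward induction. Given q_H, the follower Delta maximises π_D = (312 - q_H - q_D)q_D - 46q_D.
Follower FOC: 266 - q_H - 2q_D = 0, so q_D(q_H) = (266 - q_H)/2.
The leader anticipates this reaction. Substituting into P = 312 - Q gives P = 179 - (1/2)q_H, so π_H = (179 - (1/2)q_H)q_H - 46q_H.
Maximising: ∂π_H/∂q_H = 133 - q_H = 0, giving q_H = 133.
Then q_D = (266 - 133)/2 = 133/2.

66.50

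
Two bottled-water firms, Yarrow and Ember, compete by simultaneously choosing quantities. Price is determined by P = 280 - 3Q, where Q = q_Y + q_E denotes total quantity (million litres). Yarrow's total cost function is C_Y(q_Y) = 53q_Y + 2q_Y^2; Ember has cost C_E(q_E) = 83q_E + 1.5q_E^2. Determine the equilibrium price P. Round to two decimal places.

178.48

Yarrow's profit: π_Y = (280 - 3Q)q_Y - (53q_Y + 2q_Y²). Setting ∂π_Y/∂q_Y = 0: 227 - 10q_Y - 3(q_E) = 0.
Ember's profit: π_E = (280 - 3Q)q_E - (83q_E + (3/2)q_E²). Setting ∂π_E/∂q_E = 0: 197 - 9q_E - 3(q_Y) = 0.
So q_Y = (227 - 3q_E)/10 and q_E = (197 - 3q_Y)/9.
Substituting one into the other gives q_Y = 484/27 and q_E = 1289/81.
Total output Q = 33.8395, so price P = 280 - 3·33.8395 = 178.4815.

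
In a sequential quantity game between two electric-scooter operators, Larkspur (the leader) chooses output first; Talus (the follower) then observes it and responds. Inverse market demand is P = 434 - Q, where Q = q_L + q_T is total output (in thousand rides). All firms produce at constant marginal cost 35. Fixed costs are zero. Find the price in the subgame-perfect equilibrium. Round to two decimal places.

134.75

Solve by backward induction. Given q_L, the follower Talus maximises π_T = (434 - q_L - q_T)q_T - 35q_T.
∂π_T/∂q_T = 399 - q_L - 2q_T = 0 gives the reaction function q_T = (399 - q_L)/2.
Larkspur substitutes q_T(q_L) into its own profit: π_L = q_L(434 - q_L - (399 - q_L)/2) - 35q_L = (469/2 - (1/2)q_L)q_L - 35q_L.
The leader's first-order condition 399/2 - q_L = 0 yields q_L = 399/2.
Then q_T = (399 - 399/2)/2 = 399/4.
Total output Q = 1197/4, so price P = 434 - 1197/4 = 539/4.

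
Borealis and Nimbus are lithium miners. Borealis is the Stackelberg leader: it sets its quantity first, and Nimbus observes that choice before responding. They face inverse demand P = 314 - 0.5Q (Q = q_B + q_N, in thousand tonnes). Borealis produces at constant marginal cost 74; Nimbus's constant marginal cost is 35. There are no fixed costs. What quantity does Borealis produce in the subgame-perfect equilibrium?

201

Solve by backward induction. Given q_B, the follower Nimbus maximises π_N = (314 - (1/2)q_B - (1/2)q_N)q_N - 35q_N.
∂π_N/∂q_N = 279 - (1/2)q_B - q_N = 0 gives the reaction function q_N = (279 - (1/2)q_B).
The leader anticipates this reaction. Substituting into P = 314 - 0.5Q gives P = 349/2 - (1/4)q_B, so π_B = (349/2 - (1/4)q_B)q_B - 74q_B.
Maximising: ∂π_B/∂q_B = 201/2 - (1/2)q_B = 0, giving q_B = 201.
Then q_N = (279 - (1/2)·201) = 357/2.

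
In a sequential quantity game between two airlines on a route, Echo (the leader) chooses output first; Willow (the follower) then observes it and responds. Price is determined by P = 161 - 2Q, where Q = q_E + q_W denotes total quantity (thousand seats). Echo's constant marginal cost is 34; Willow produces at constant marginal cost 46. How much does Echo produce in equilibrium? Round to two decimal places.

34.75

Solve by backward induction. Given q_E, the follower Willow maximises π_W = (161 - 2q_E - 2q_W)q_W - 46q_W.
∂π_W/∂q_W = 115 - 2q_E - 4q_W = 0 gives the reaction function q_W = (115 - 2q_E)/4.
Echo substitutes q_W(q_E) into its own profit: π_E = q_E(161 - 2q_E - (115 - 2q_E)/2) - 34q_E = (207/2 - q_E)q_E - 34q_E.
Maximising: ∂π_E/∂q_E = 139/2 - 2q_E = 0, giving q_E = 139/4.
Then q_W = (115 - 2·(139/4))/4 = 91/8.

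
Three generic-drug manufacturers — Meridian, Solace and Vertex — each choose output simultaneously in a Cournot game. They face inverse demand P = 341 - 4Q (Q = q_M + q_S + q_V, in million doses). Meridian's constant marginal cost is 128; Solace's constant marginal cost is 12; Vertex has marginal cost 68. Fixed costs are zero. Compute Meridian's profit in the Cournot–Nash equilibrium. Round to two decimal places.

Meridian's profit: π_M = (341 - 4Q)q_M - (128q_M). Setting ∂π_M/∂q_M = 0: 213 - 8q_M - 4(q_S + q_V) = 0.
Solace's first-order condition: 329 - 8q_S - 4(q_M + q_V) = 0.
Vertex's profit: π_V = (341 - 4Q)q_V - (68q_V). Setting ∂π_V/∂q_V = 0: 273 - 8q_V - 4(q_M + q_S) = 0.
Summing all 3 equations gives 815 − 16Q = 0, hence Q = 815/16.
Back-substituting: q_M = (213 − 815/4)/4 = 37/16, q_S = (329 − 815/4)/4 = 501/16, q_V = (273 − 815/4)/4 = 277/16.
Price P = 341 - 4·(815/16) = 549/4.
Meridian's profit: (549/4 - 128)·(37/16) = 1369/64.

21.39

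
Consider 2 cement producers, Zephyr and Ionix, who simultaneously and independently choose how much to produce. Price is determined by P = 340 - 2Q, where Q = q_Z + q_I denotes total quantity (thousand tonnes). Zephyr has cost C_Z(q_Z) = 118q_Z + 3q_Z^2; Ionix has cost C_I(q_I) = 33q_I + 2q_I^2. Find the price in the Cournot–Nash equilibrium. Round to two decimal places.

Zephyr's profit: π_Z = (340 - 2Q)q_Z - (118q_Z + 3q_Z²). Setting ∂π_Z/∂q_Z = 0: 222 - 10q_Z - 2(q_I) = 0.
Ionix's profit: π_I = (340 - 2Q)q_I - (33q_I + 2q_I²). Setting ∂π_I/∂q_I = 0: 307 - 8q_I - 2(q_Z) = 0.
Rearranging gives the reaction functions q_Z = (222 - 2q_I)/10 and q_I = (307 - 2q_Z)/8.
Solving the pair: q_Z = 581/38, q_I = 1313/38.
Total output Q = 947/19, so price P = 340 - 2·(947/19) = 240.3158.

240.32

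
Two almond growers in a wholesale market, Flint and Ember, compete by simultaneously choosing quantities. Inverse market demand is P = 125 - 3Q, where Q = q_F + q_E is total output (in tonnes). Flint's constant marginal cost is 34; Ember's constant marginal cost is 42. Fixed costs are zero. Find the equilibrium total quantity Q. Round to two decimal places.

19.33

Flint's profit: π_F = (125 - 3Q)q_F - (34q_F). Setting ∂π_F/∂q_F = 0: 91 - 6q_F - 3(q_E) = 0.
Ember's profit: π_E = (125 - 3Q)q_E - (42q_E). Setting ∂π_E/∂q_E = 0: 83 - 6q_E - 3(q_F) = 0.
Best responses: q_F = (91 - 3q_E)/6, q_E = (83 - 3q_F)/6.
Substituting one into the other gives q_F = 11 and q_E = 25/3.
Total output Q = 11 + 25/3 = 58/3.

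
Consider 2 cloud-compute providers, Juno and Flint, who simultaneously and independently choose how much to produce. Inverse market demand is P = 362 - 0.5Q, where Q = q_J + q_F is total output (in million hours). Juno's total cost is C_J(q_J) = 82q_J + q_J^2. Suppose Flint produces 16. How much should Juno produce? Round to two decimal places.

90.67

With the rival's output fixed at 16, Juno's profit is π_J = (362 - (1/2)·16 - (1/2)q_J)q_J - (82q_J + q_J²) = (354 - (1/2)q_J)q_J - (82q_J + q_J²).
∂π_J/∂q_J = 272 - 3q_J = 0, so q_J = 272/3.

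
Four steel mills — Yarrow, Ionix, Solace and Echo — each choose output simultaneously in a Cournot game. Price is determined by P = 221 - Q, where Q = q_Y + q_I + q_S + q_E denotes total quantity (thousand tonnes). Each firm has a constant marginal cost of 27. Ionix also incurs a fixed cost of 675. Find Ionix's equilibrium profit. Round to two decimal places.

Each firm earns π_i = (221 - Q)q_i - 27q_i.
First-order condition (treating rivals' output as given): 194 - 2q_i - Σ_{j≠i} q_j = 0.
By symmetry each firm produces the same amount; substituting Σ_{j≠i} q_j = 3q_i yields q_i = 194/5.
Price P = 221 - 776/5 = 329/5.
Ionix's profit: (329/5 - 27)·(194/5) - 675 = 830.4400.

830.44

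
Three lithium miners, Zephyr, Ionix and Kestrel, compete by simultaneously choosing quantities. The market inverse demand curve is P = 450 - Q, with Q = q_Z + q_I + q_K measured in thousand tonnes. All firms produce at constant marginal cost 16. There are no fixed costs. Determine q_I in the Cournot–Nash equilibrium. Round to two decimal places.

A representative firm's profit is π_i = q_i(450 - Q) - 16q_i.
Setting ∂π_i/∂q_i = 0 with rivals' quantities fixed: 434 - 2q_i - Σ_{j≠i} q_j = 0.
With identical firms every q_j equals q_i, so Σ_{j≠i} q_j = 2q_i and 434 = 4q_i, giving q_i = 217/2.

108.50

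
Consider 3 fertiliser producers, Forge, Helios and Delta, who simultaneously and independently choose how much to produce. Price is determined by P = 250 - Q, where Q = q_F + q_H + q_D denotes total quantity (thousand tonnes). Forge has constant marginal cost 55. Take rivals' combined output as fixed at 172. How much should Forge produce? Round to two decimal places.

11.50

With rivals' combined output fixed at 172, Forge's profit is π_F = (250 - 172 - q_F)q_F - (55q_F) = (78 - q_F)q_F - (55q_F).
∂π_F/∂q_F = 23 - 2q_F = 0, so q_F = 23/2.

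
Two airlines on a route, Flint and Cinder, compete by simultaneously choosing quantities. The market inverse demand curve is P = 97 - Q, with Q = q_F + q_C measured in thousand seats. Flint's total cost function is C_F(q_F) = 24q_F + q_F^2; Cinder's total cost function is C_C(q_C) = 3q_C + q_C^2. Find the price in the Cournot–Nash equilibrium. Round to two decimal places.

63.60

Flint's profit: π_F = (97 - Q)q_F - (24q_F + q_F²). Setting ∂π_F/∂q_F = 0: 73 - 4q_F - (q_C) = 0.
Cinder's profit: π_C = (97 - Q)q_C - (3q_C + q_C²). Setting ∂π_C/∂q_C = 0: 94 - 4q_C - (q_F) = 0.
So q_F = (73 - q_C)/4 and q_C = (94 - q_F)/4.
Substituting one into the other gives q_F = 66/5 and q_C = 101/5.
Total output Q = 167/5, so price P = 97 - 167/5 = 318/5.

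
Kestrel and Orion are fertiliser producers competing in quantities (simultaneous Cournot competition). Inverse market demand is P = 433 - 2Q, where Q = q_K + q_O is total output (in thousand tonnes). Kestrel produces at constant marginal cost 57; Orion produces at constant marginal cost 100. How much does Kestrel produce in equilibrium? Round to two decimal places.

69.83

Kestrel's profit: π_K = (433 - 2Q)q_K - (57q_K). Setting ∂π_K/∂q_K = 0: 376 - 4q_K - 2(q_O) = 0.
Orion's profit: π_O = (433 - 2Q)q_O - (100q_O). Setting ∂π_O/∂q_O = 0: 333 - 4q_O - 2(q_K) = 0.
Rearranging gives the reaction functions q_K = (376 - 2q_O)/4 and q_O = (333 - 2q_K)/4.
Solving the pair: q_K = 419/6, q_O = 145/3.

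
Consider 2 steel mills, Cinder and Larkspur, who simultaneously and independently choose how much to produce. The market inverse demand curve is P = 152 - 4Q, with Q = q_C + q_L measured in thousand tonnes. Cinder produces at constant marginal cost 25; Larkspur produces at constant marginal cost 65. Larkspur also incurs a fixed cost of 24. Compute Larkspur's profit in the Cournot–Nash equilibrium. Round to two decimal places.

37.36

Cinder's profit: π_C = (152 - 4Q)q_C - (25q_C). Setting ∂π_C/∂q_C = 0: 127 - 8q_C - 4(q_L) = 0.
Larkspur's profit: π_L = (152 - 4Q)q_L - (65q_L). Setting ∂π_L/∂q_L = 0: 87 - 8q_L - 4(q_C) = 0.
So q_C = (127 - 4q_L)/8 and q_L = (87 - 4q_C)/8.
Solving the pair: q_C = 167/12, q_L = 47/12.
Price P = 152 - 4·(107/6) = 242/3.
Larkspur's profit: (242/3 - 65)·(47/12) - 24 = 1345/36.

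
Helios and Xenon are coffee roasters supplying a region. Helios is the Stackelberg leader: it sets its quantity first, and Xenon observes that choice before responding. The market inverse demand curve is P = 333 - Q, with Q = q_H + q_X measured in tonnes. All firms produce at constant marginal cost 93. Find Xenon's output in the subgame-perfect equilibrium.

Solve by backward induction. Given q_H, the follower Xenon maximises π_X = (333 - q_H - q_X)q_X - 93q_X.
∂π_X/∂q_X = 240 - q_H - 2q_X = 0 gives the reaction function q_X = (240 - q_H)/2.
The leader anticipates this reaction. Substituting into P = 333 - Q gives P = 213 - (1/2)q_H, so π_H = (213 - (1/2)q_H)q_H - 93q_H.
Leader FOC: 120 - q_H = 0, so q_H = 120.
Then q_X = (240 - 120)/2 = 60.

60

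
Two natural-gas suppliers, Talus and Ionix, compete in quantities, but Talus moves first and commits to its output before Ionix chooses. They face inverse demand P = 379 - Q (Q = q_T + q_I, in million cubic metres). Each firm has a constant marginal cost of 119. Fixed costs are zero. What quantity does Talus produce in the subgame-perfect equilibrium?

130

Solve by backward induction. Given q_T, the follower Ionix maximises π_I = (379 - q_T - q_I)q_I - 119q_I.
Setting the follower's marginal profit to zero, 260 - q_T - 2q_I = 0, i.e. q_I = (260 - q_T)/2.
The leader anticipates this reaction. Substituting into P = 379 - Q gives P = 249 - (1/2)q_T, so π_T = (249 - (1/2)q_T)q_T - 119q_T.
The leader's first-order condition 130 - q_T = 0 yields q_T = 130.
Then q_I = (260 - 130)/2 = 65.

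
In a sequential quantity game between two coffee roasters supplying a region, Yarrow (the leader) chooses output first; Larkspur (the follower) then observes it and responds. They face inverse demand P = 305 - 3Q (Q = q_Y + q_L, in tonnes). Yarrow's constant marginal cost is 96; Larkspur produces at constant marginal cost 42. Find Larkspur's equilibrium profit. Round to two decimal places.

Solve by backward induction. Given q_Y, the follower Larkspur maximises π_L = (305 - 3q_Y - 3q_L)q_L - 42q_L.
Setting the follower's marginal profit to zero, 263 - 3q_Y - 6q_L = 0, i.e. q_L = (263 - 3q_Y)/6.
Yarrow substitutes q_L(q_Y) into its own profit: π_Y = q_Y(305 - 3q_Y - (263 - 3q_Y)/2) - 96q_Y = (347/2 - (3/2)q_Y)q_Y - 96q_Y.
Maximising: ∂π_Y/∂q_Y = 155/2 - 3q_Y = 0, giving q_Y = 155/6.
Then q_L = (263 - 3·(155/6))/6 = 371/12.
Price P = 305 - 3·(227/4) = 539/4.
Larkspur's profit: (539/4 - 42)·(371/12) = 2867.5208.

2867.52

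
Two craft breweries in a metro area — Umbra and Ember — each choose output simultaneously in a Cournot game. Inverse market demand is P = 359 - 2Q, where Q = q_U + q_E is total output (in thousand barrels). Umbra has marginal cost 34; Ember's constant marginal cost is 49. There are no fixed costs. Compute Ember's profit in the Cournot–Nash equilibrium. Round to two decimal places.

Umbra's profit: π_U = (359 - 2Q)q_U - (34q_U). Setting ∂π_U/∂q_U = 0: 325 - 4q_U - 2(q_E) = 0.
Ember's first-order condition: 310 - 4q_E - 2(q_U) = 0.
Rearranging gives the reaction functions q_U = (325 - 2q_E)/4 and q_E = (310 - 2q_U)/4.
Solving the pair: q_U = 170/3, q_E = 295/6.
Price P = 359 - 2·(635/6) = 442/3.
Ember's profit: (442/3 - 49)·(295/6) = 4834.7222.

4834.72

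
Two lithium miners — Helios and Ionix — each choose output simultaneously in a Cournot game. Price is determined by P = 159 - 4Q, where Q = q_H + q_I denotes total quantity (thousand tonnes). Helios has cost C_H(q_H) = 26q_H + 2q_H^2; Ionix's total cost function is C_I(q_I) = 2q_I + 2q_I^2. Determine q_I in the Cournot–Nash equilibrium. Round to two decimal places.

Helios's profit: π_H = (159 - 4Q)q_H - (26q_H + 2q_H²). Setting ∂π_H/∂q_H = 0: 133 - 12q_H - 4(q_I) = 0.
Ionix's profit: π_I = (159 - 4Q)q_I - (2q_I + 2q_I²). Setting ∂π_I/∂q_I = 0: 157 - 12q_I - 4(q_H) = 0.
So q_H = (133 - 4q_I)/12 and q_I = (157 - 4q_H)/12.
Substituting one into the other gives q_H = 121/16 and q_I = 169/16.

10.56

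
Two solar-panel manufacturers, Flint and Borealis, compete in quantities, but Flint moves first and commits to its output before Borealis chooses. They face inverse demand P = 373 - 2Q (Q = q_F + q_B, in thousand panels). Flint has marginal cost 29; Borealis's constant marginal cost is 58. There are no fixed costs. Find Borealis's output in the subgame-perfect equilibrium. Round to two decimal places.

Solve by backward induction. Given q_F, the follower Borealis maximises π_B = (373 - 2q_F - 2q_B)q_B - 58q_B.
Follower FOC: 315 - 2q_F - 4q_B = 0, so q_B(q_F) = (315 - 2q_F)/4.
Flint substitutes q_B(q_F) into its own profit: π_F = q_F(373 - 2q_F - (315 - 2q_F)/2) - 29q_F = (431/2 - q_F)q_F - 29q_F.
The leader's first-order condition 373/2 - 2q_F = 0 yields q_F = 373/4.
Then q_B = (315 - 2·(373/4))/4 = 257/8.

32.13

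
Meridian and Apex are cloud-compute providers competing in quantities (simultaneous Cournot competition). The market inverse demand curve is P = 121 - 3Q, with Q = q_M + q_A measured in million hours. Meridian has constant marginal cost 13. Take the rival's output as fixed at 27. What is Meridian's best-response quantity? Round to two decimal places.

4.50

With the rival's output fixed at 27, Meridian's profit is π_M = (121 - 3·27 - 3q_M)q_M - (13q_M) = (40 - 3q_M)q_M - (13q_M).
∂π_M/∂q_M = 27 - 6q_M = 0, so q_M = 9/2.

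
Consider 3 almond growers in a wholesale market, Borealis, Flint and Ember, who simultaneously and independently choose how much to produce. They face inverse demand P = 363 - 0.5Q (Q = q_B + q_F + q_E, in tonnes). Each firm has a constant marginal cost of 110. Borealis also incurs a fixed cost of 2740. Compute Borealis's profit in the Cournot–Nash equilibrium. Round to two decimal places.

Each firm earns π_i = (363 - 0.5Q)q_i - 110q_i.
First-order condition (treating rivals' output as given): 253 - q_i - (1/2)·Σ_{j≠i} q_j = 0.
With identical firms every q_j equals q_i, so Σ_{j≠i} q_j = 2q_i and 253 = 2q_i, giving q_i = 253/2.
Price P = 363 - (1/2)·(759/2) = 693/4.
Borealis's profit: (693/4 - 110)·(253/2) - 2740 = 5261.1250.

5261.13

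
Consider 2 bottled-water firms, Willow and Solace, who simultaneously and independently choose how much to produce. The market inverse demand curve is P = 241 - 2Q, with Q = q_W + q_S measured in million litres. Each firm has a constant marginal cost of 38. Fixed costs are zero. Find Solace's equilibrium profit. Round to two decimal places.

Each firm earns π_i = (241 - 2Q)q_i - 38q_i.
First-order condition (treating rivals' output as given): 203 - 4q_i - 2q_j = 0.
With identical firms every q_j equals q_i, so q_j = q_i and 203 = 6q_i, giving q_i = 203/6.
Price P = 241 - 2·(203/3) = 317/3.
Solace's profit: (317/3 - 38)·(203/6) = 2289.3889.

2289.39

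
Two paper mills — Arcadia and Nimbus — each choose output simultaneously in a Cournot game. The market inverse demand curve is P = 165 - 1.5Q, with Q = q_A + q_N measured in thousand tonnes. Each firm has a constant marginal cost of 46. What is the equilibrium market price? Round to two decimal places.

85.67

Each firm earns π_i = (165 - 1.5Q)q_i - 46q_i.
First-order condition (treating rivals' output as given): 119 - 3q_i - (3/2)q_j = 0.
By symmetry each firm produces the same amount; substituting q_j = q_i yields q_i = 119/(9/2) = 238/9.
Total output Q = 476/9, so price P = 165 - (3/2)·(476/9) = 257/3.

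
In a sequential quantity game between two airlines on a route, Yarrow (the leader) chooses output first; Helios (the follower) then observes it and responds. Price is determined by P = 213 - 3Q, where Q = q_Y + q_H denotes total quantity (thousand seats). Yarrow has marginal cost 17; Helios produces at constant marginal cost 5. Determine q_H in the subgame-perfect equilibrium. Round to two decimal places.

Solve by backward induction. Given q_Y, the follower Helios maximises π_H = (213 - 3q_Y - 3q_H)q_H - 5q_H.
Follower FOC: 208 - 3q_Y - 6q_H = 0, so q_H(q_Y) = (208 - 3q_Y)/6.
The leader anticipates this reaction. Substituting into P = 213 - 3Q gives P = 109 - (3/2)q_Y, so π_Y = (109 - (3/2)q_Y)q_Y - 17q_Y.
The leader's first-order condition 92 - 3q_Y = 0 yields q_Y = 92/3.
Then q_H = (208 - 3·(92/3))/6 = 58/3.

19.33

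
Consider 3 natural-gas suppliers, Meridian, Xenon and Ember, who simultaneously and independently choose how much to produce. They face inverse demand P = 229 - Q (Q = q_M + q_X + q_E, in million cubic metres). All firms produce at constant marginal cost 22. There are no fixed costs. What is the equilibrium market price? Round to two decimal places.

73.75

Each firm earns π_i = (229 - Q)q_i - 22q_i.
First-order condition (treating rivals' output as given): 207 - 2q_i - Σ_{j≠i} q_j = 0.
By symmetry each firm produces the same amount; substituting Σ_{j≠i} q_j = 2q_i yields q_i = 207/4.
Total output Q = 621/4, so price P = 229 - 621/4 = 295/4.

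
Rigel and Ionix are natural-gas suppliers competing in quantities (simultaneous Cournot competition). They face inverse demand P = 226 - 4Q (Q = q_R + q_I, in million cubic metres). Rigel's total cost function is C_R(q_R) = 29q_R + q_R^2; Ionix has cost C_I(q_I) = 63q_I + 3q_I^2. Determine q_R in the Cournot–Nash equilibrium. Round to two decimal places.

Rigel's profit: π_R = (226 - 4Q)q_R - (29q_R + q_R²). Setting ∂π_R/∂q_R = 0: 197 - 10q_R - 4(q_I) = 0.
Ionix's first-order condition: 163 - 14q_I - 4(q_R) = 0.
So q_R = (197 - 4q_I)/10 and q_I = (163 - 4q_R)/14.
Solving the pair: q_R = 1053/62, q_I = 421/62.

16.98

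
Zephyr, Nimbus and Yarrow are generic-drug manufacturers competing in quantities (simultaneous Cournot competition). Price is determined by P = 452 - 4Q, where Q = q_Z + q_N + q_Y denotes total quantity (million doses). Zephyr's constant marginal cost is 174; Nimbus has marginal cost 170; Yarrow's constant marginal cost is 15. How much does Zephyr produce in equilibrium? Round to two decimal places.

7.19

Zephyr's profit: π_Z = (452 - 4Q)q_Z - (174q_Z). Setting ∂π_Z/∂q_Z = 0: 278 - 8q_Z - 4(q_N + q_Y) = 0.
Nimbus's profit: π_N = (452 - 4Q)q_N - (170q_N). Setting ∂π_N/∂q_N = 0: 282 - 8q_N - 4(q_Z + q_Y) = 0.
Yarrow's first-order condition: 437 - 8q_Y - 4(q_Z + q_N) = 0.
Summing all 3 equations gives 997 − 16Q = 0, hence Q = 997/16.
Back-substituting: q_Z = (278 − 997/4)/4 = 115/16, q_N = (282 − 997/4)/4 = 131/16, q_Y = (437 − 997/4)/4 = 751/16.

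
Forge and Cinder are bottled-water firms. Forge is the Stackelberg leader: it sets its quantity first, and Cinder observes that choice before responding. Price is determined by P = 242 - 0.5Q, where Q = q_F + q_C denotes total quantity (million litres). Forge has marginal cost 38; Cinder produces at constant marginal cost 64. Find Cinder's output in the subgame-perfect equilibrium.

63

The follower Cinder best-responds to any q_F: π_C = (242 - 0.5Q)q_C - 64q_C.
Setting the follower's marginal profit to zero, 178 - (1/2)q_F - q_C = 0, i.e. q_C = (178 - (1/2)q_F).
The leader anticipates this reaction. Substituting into P = 242 - 0.5Q gives P = 153 - (1/4)q_F, so π_F = (153 - (1/4)q_F)q_F - 38q_F.
Leader FOC: 115 - (1/2)q_F = 0, so q_F = 230.
Then q_C = (178 - (1/2)·230) = 63.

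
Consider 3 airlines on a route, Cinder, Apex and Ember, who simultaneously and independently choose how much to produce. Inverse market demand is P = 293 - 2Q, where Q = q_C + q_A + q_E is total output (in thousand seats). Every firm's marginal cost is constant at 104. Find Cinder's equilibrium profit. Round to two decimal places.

Each firm earns π_i = (293 - 2Q)q_i - 104q_i.
Setting ∂π_i/∂q_i = 0 with rivals' quantities fixed: 189 - 4q_i - 2·Σ_{j≠i} q_j = 0.
With identical firms every q_j equals q_i, so Σ_{j≠i} q_j = 2q_i and 189 = 8q_i, giving q_i = 189/8.
Price P = 293 - 2·(567/8) = 605/4.
Cinder's profit: (605/4 - 104)·(189/8) = 1116.2813.

1116.28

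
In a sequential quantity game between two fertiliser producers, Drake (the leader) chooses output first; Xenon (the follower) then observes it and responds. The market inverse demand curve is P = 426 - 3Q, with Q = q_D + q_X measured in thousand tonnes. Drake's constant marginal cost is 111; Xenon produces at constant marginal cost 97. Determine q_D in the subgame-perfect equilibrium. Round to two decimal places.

50.17

The follower Xenon best-responds to any q_D: π_X = (426 - 3Q)q_X - 97q_X.
Follower FOC: 329 - 3q_D - 6q_X = 0, so q_X(q_D) = (329 - 3q_D)/6.
The leader anticipates this reaction. Substituting into P = 426 - 3Q gives P = 523/2 - (3/2)q_D, so π_D = (523/2 - (3/2)q_D)q_D - 111q_D.
The leader's first-order condition 301/2 - 3q_D = 0 yields q_D = 301/6.
Then q_X = (329 - 3·(301/6))/6 = 119/4.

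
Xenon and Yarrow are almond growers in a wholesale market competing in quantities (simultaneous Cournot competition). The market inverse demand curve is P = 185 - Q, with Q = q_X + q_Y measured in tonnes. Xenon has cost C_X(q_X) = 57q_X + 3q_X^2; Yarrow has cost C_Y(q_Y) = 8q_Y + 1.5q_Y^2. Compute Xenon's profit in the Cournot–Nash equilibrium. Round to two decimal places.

Xenon's profit: π_X = (185 - Q)q_X - (57q_X + 3q_X²). Setting ∂π_X/∂q_X = 0: 128 - 8q_X - (q_Y) = 0.
Yarrow's profit: π_Y = (185 - Q)q_Y - (8q_Y + (3/2)q_Y²). Setting ∂π_Y/∂q_Y = 0: 177 - 5q_Y - (q_X) = 0.
So q_X = (128 - q_Y)/8 and q_Y = (177 - q_X)/5.
Substituting one into the other gives q_X = 463/39 and q_Y = 1288/39.
Price P = 185 - 1751/39 = 140.1026.
Xenon's profit: 140.1026·(463/39) - 57·(463/39) - 3(463/39)² = 563.7581.

563.76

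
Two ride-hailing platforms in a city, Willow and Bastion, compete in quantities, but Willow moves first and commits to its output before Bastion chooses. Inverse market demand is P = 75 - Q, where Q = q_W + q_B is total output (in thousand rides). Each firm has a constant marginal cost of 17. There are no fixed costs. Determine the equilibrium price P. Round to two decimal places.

Solve by backward induction. Given q_W, the follower Bastion maximises π_B = (75 - q_W - q_B)q_B - 17q_B.
Setting the follower's marginal profit to zero, 58 - q_W - 2q_B = 0, i.e. q_B = (58 - q_W)/2.
The leader anticipates this reaction. Substituting into P = 75 - Q gives P = 46 - (1/2)q_W, so π_W = (46 - (1/2)q_W)q_W - 17q_W.
Leader FOC: 29 - q_W = 0, so q_W = 29.
Then q_B = (58 - 29)/2 = 29/2.
Total output Q = 87/2, so price P = 75 - 87/2 = 63/2.

31.50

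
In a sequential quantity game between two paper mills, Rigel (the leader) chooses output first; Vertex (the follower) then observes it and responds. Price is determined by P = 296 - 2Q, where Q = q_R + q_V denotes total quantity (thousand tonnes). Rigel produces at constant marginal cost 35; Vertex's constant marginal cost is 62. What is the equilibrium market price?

Solve by backward induction. Given q_R, the follower Vertex maximises π_V = (296 - 2q_R - 2q_V)q_V - 62q_V.
Follower FOC: 234 - 2q_R - 4q_V = 0, so q_V(q_R) = (234 - 2q_R)/4.
Rigel substitutes q_V(q_R) into its own profit: π_R = q_R(296 - 2q_R - (234 - 2q_R)/2) - 35q_R = (179 - q_R)q_R - 35q_R.
Maximising: ∂π_R/∂q_R = 144 - 2q_R = 0, giving q_R = 72.
Then q_V = (234 - 2·72)/4 = 45/2.
Total output Q = 189/2, so price P = 296 - 2·(189/2) = 107.

107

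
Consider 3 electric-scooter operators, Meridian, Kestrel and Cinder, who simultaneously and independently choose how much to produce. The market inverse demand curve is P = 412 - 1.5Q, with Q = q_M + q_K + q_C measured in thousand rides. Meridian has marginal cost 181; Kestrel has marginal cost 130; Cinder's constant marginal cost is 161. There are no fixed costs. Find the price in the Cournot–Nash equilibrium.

221

Meridian's profit: π_M = (412 - 1.5Q)q_M - (181q_M). Setting ∂π_M/∂q_M = 0: 231 - 3q_M - (3/2)(q_K + q_C) = 0.
Kestrel's first-order condition: 282 - 3q_K - (3/2)(q_M + q_C) = 0.
Cinder's profit: π_C = (412 - 1.5Q)q_C - (161q_C). Setting ∂π_C/∂q_C = 0: 251 - 3q_C - (3/2)(q_M + q_K) = 0.
Adding the 3 conditions: 764 − 3Q − 3Q = 0, i.e. Q = 382/3.
Back-substituting: q_M = (231 − 191)/(3/2) = 80/3, q_K = (282 − 191)/(3/2) = 182/3, q_C = (251 − 191)/(3/2) = 40.
Total output Q = 382/3, so price P = 412 - (3/2)·(382/3) = 221.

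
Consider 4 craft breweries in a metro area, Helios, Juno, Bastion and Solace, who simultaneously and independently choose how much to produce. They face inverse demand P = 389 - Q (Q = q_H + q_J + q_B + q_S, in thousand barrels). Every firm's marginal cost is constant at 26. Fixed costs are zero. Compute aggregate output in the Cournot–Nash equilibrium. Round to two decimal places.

290.40

A representative firm's profit is π_i = q_i(389 - Q) - 26q_i.
Setting ∂π_i/∂q_i = 0 with rivals' quantities fixed: 363 - 2q_i - Σ_{j≠i} q_j = 0.
By symmetry each firm produces the same amount; substituting Σ_{j≠i} q_j = 3q_i yields q_i = 363/5.
Total output Q = 363/5 + 363/5 + 363/5 + 363/5 = 1452/5.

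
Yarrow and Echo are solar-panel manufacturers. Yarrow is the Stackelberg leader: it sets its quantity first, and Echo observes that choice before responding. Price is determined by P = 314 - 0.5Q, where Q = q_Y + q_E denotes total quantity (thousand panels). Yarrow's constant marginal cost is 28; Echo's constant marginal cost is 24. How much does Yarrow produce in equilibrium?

282

Solve by backward induction. Given q_Y, the follower Echo maximises π_E = (314 - (1/2)q_Y - (1/2)q_E)q_E - 24q_E.
∂π_E/∂q_E = 290 - (1/2)q_Y - q_E = 0 gives the reaction function q_E = (290 - (1/2)q_Y).
Yarrow substitutes q_E(q_Y) into its own profit: π_Y = q_Y(314 - (1/2)q_Y - (290 - (1/2)q_Y)/2) - 28q_Y = (169 - (1/4)q_Y)q_Y - 28q_Y.
Leader FOC: 141 - (1/2)q_Y = 0, so q_Y = 282.
Then q_E = (290 - (1/2)·282) = 149.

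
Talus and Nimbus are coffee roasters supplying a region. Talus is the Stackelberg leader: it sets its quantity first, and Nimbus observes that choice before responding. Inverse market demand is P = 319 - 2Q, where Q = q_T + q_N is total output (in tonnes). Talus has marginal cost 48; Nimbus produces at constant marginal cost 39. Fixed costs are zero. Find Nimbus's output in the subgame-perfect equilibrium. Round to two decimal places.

37.25

Solve by backward induction. Given q_T, the follower Nimbus maximises π_N = (319 - 2q_T - 2q_N)q_N - 39q_N.
∂π_N/∂q_N = 280 - 2q_T - 4q_N = 0 gives the reaction function q_N = (280 - 2q_T)/4.
The leader anticipates this reaction. Substituting into P = 319 - 2Q gives P = 179 - q_T, so π_T = (179 - q_T)q_T - 48q_T.
The leader's first-order condition 131 - 2q_T = 0 yields q_T = 131/2.
Then q_N = (280 - 2·(131/2))/4 = 149/4.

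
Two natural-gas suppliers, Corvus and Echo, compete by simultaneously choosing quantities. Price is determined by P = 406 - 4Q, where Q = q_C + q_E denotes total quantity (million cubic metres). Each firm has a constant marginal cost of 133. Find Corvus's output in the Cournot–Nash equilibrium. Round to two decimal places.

22.75

A representative firm's profit is π_i = q_i(406 - 4Q) - 133q_i.
First-order condition (treating rivals' output as given): 273 - 8q_i - 4q_j = 0.
By symmetry each firm produces the same amount; substituting q_j = q_i yields q_i = 273/12 = 91/4.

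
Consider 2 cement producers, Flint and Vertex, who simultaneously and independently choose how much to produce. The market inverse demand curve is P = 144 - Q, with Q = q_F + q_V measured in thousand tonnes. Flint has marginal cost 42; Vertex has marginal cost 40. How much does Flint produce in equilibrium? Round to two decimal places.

Flint's profit: π_F = (144 - Q)q_F - (42q_F). Setting ∂π_F/∂q_F = 0: 102 - 2q_F - (q_V) = 0.
Vertex's profit: π_V = (144 - Q)q_V - (40q_V). Setting ∂π_V/∂q_V = 0: 104 - 2q_V - (q_F) = 0.
Best responses: q_F = (102 - q_V)/2, q_V = (104 - q_F)/2.
Solving the pair: q_F = 100/3, q_V = 106/3.

33.33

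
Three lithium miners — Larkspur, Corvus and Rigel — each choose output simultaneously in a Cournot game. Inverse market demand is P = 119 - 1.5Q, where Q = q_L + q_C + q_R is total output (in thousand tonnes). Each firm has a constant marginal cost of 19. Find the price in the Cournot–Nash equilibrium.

A representative firm's profit is π_i = q_i(119 - 1.5Q) - 19q_i.
First-order condition (treating rivals' output as given): 100 - 3q_i - (3/2)·Σ_{j≠i} q_j = 0.
By symmetry each firm produces the same amount; substituting Σ_{j≠i} q_j = 2q_i yields q_i = 100/6 = 50/3.
Total output Q = 50, so price P = 119 - (3/2)·50 = 44.

44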